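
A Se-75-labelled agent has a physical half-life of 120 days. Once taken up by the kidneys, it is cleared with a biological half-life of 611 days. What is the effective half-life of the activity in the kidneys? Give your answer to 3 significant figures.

100 days

1/t_eff = 1/t_phys + 1/t_biol = 1/120 + 1/611 = 0.00997 per day.
t_eff = 120 × 611 / (120 + 611) ≈ 100.3 days.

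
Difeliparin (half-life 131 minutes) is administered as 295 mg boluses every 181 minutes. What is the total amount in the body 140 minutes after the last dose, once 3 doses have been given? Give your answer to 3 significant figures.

215 mg

The 3 doses were given 502, 321, 140 minutes ago.
Total = 295·(1/2)^(502/131) + 295·(1/2)^(321/131) + 295·(1/2)^(140/131)
      = 20.714 + 53.974 + 140.64 ≈ 215.33 mg.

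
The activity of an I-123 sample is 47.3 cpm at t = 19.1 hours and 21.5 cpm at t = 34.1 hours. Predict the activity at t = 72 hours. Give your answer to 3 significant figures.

2.93 cpm

Over Δt = 34.1 − 19.1 = 15 hours, the level fell by a factor of 47.3/21.5 ≈ 2.2.
n = log₂(2.2) ≈ 1.1375 half-lives, so t½ = 15/1.1375 ≈ 13.187 hours.
From t = 34.1 to t = 72: 21.5 × (1/2)^((72−34.1)/13.187) ≈ 2.9326 cpm.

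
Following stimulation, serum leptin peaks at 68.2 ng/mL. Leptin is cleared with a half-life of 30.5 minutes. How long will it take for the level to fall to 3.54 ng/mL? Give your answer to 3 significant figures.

130 minutes

Fraction remaining = 3.54/68.2 ≈ 0.051906.
n = log₂(68.2/3.54) = ln(19.266)/ln 2 ≈ 4.268 half-lives.
t = n × t½ = 4.268 × 30.5 ≈ 130.17 minutes.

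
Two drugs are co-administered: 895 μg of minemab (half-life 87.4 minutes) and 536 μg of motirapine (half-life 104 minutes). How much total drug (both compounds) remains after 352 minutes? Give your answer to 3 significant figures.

minemab: 895 × (1/2)^(352/87.4) = 895 × (1/2)^4.0275 ≈ 54.883 μg.
motirapine: 536 × (1/2)^(352/104) = 536 × (1/2)^3.3846 ≈ 51.321 μg.
Total = 54.883 + 51.321 ≈ 106.2 μg.

106 μg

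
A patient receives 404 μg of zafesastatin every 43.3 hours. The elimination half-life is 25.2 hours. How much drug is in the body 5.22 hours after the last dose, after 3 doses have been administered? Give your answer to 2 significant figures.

490 μg

The 3 doses were given 91.82, 48.52, 5.22 hours ago.
Total = 404·(1/2)^(91.82/25.2) + 404·(1/2)^(48.52/25.2) + 404·(1/2)^(5.22/25.2)
      = 32.325 + 106.36 + 349.97 ≈ 488.65 μg.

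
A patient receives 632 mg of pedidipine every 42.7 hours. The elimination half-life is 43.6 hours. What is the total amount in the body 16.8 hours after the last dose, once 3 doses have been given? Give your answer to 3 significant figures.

854 mg

The 3 doses were given 102.2, 59.5, 16.8 hours ago.
Total = 632·(1/2)^(102.2/43.6) + 632·(1/2)^(59.5/43.6) + 632·(1/2)^(16.8/43.6)
      = 124.48 + 245.42 + 483.86 ≈ 853.76 mg.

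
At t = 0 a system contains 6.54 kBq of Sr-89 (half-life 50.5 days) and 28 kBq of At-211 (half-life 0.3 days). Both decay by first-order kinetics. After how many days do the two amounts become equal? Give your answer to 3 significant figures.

Set 6.54·(1/2)^(t/50.5) = 28·(1/2)^(t/0.3).
Taking log₂: log₂(6.54/28) = t·(1/50.5 − 1/0.3).
log₂(0.23357) = -2.0981; 1/50.5 − 1/0.3 = -3.3135.
t = -2.0981 / -3.3135 ≈ 0.63318 days.

0.633 days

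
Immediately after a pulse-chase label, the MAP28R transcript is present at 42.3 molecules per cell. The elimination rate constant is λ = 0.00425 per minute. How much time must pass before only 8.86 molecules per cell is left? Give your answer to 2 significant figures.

370 minutes

t½ = ln 2 / λ = 0.69315 / 0.00425 ≈ 163.09 minutes.
Fraction remaining = 8.86/42.3 ≈ 0.20946.
n = log₂(42.3/8.86) = ln(4.7743)/ln 2 ≈ 2.2553 half-lives.
t = n × t½ = 2.2553 × 163.09 ≈ 367.82 minutes.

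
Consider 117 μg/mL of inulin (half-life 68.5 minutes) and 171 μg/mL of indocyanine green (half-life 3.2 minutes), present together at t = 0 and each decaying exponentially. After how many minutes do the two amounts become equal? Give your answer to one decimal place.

Set 117·(1/2)^(t/68.5) = 171·(1/2)^(t/3.2).
Taking log₂: log₂(117/171) = t·(1/68.5 − 1/3.2).
log₂(0.68421) = -0.54749; 1/68.5 − 1/3.2 = -0.2979.
t = -0.54749 / -0.2979 ≈ 1.8378 minutes.

1.8 minutes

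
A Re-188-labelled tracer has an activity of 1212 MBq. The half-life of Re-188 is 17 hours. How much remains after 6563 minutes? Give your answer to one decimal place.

Convert the elapsed time: 6563 minutes = 109.383 hours.
Number of half-lives: n = 109.383/17 ≈ 6.4343.
Remaining = 1212 × (1/2)^6.4343 = 1212 × 0.011563 ≈ 14.015 MBq.

14.0 MBq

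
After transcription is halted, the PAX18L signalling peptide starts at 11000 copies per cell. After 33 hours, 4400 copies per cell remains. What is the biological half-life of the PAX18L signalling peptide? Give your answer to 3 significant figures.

25.0 hours

A/A₀ = 4400/11000 ≈ 0.4.
n = log₂(2.5) ≈ 1.3219 half-lives elapsed in 33 hours.
t½ = 33/1.3219 ≈ 24.964 hours.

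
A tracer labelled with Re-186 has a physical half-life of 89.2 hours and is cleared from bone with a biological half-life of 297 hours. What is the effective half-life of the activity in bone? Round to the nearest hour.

69 hours

1/t_eff = 1/t_phys + 1/t_biol = 1/89.2 + 1/297 = 0.014578 per hour.
t_eff = 89.2 × 297 / (89.2 + 297) ≈ 68.598 hours.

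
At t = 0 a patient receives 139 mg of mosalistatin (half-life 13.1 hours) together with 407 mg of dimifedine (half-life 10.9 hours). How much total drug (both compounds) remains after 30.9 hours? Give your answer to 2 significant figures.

mosalistatin: 139 × (1/2)^(30.9/13.1) = 139 × (1/2)^2.3588 ≈ 27.099 mg.
dimifedine: 407 × (1/2)^(30.9/10.9) = 407 × (1/2)^2.8349 ≈ 57.045 mg.
Total = 27.099 + 57.045 ≈ 84.144 mg.

84 mg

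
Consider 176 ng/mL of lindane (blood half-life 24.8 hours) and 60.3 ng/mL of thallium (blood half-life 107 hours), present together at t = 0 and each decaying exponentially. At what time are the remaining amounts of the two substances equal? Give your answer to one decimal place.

Set 176·(1/2)^(t/24.8) = 60.3·(1/2)^(t/107).
Taking log₂: log₂(176/60.3) = t·(1/24.8 − 1/107).
log₂(2.9187) = 1.5453; 1/24.8 − 1/107 = 0.030977.
t = 1.5453 / 0.030977 ≈ 49.887 hours.

49.9 hours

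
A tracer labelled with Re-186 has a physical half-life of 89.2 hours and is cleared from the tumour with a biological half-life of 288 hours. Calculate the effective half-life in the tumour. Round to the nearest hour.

68 hours

1/t_eff = 1/t_phys + 1/t_biol = 1/89.2 + 1/288 = 0.014683 per hour.
t_eff = 89.2 × 288 / (89.2 + 288) ≈ 68.106 hours.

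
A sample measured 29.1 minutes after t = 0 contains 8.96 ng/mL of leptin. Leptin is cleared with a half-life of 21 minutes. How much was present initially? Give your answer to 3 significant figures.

Number of half-lives elapsed: n = 29.1/21 ≈ 1.3857.
A₀ = A × 2^n = 8.96 × 2^1.3857 = 8.96 × 2.613 ≈ 23.413 ng/mL.

23.4 ng/mL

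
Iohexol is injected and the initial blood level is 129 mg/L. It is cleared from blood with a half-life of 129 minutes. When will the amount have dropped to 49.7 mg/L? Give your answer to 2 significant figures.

Fraction remaining = 49.7/129 ≈ 0.38527.
n = log₂(129/49.7) = ln(2.5956)/ln 2 ≈ 1.3761 half-lives.
t = n × t½ = 1.3761 × 129 ≈ 177.51 minutes.

180 minutes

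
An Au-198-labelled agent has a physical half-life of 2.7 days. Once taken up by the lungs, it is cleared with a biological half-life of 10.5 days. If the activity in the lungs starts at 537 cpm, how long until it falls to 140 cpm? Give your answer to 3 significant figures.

1/t_eff = 1/t_phys + 1/t_biol = 1/2.7 + 1/10.5 = 0.46561 per day.
t_eff = 2.7 × 10.5 / (2.7 + 10.5) ≈ 2.1477 days.
n = log₂(537/140) ≈ 1.9395; t = 1.9395 × 2.1477 ≈ 4.1655 days.

4.17 days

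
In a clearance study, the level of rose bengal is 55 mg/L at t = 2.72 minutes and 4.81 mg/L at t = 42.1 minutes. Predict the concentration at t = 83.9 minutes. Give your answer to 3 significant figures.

Over Δt = 42.1 − 2.72 = 39.38 minutes, the level fell by a factor of 55/4.81 ≈ 11.435.
n = log₂(11.435) ≈ 3.5153 half-lives, so t½ = 39.38/3.5153 ≈ 11.202 minutes.
From t = 42.1 to t = 83.9: 4.81 × (1/2)^((83.9−42.1)/11.202) ≈ 0.36216 mg/L.

0.362 mg/L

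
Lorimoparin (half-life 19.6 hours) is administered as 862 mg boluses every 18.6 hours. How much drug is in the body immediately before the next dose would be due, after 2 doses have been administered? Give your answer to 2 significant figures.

680 mg

The 2 doses were given 37.2, 18.6 hours ago.
Total = 862·(1/2)^(37.2/19.6) + 862·(1/2)^(18.6/19.6)
      = 231.29 + 446.51 ≈ 677.81 mg.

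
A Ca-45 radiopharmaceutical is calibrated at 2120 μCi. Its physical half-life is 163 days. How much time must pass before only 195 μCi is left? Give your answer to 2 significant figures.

560 days

Fraction remaining = 195/2120 ≈ 0.091981.
n = log₂(2120/195) = ln(10.872)/ln 2 ≈ 3.4425 half-lives.
t = n × t½ = 3.4425 × 163 ≈ 561.13 days.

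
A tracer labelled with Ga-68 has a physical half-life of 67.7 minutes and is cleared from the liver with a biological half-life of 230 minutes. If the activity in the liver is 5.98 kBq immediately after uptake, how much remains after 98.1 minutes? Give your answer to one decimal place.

1/t_eff = 1/t_phys + 1/t_biol = 1/67.7 + 1/230 = 0.019119 per minute.
t_eff = 67.7 × 230 / (67.7 + 230) ≈ 52.304 minutes.
Remaining = 5.98 × (1/2)^(98.1/52.304) = 5.98 × (1/2)^1.8756 ≈ 1.6297 kBq.

1.6 kBq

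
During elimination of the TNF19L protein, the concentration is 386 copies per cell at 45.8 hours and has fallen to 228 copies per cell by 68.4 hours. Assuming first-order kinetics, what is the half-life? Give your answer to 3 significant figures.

Over Δt = 68.4 − 45.8 = 22.6 hours, the level fell by a factor of 386/228 ≈ 1.693.
n = log₂(1.693) ≈ 0.75957 half-lives, so t½ = 22.6/0.75957 ≈ 29.754 hours.

29.8 hours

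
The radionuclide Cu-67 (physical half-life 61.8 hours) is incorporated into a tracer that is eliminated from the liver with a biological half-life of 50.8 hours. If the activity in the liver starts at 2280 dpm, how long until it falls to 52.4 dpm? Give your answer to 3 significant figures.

152 hours

1/t_eff = 1/t_phys + 1/t_biol = 1/61.8 + 1/50.8 = 0.035866 per hour.
t_eff = 61.8 × 50.8 / (61.8 + 50.8) ≈ 27.881 hours.
n = log₂(2280/52.4) ≈ 5.4433; t = 5.4433 × 27.881 ≈ 151.77 hours.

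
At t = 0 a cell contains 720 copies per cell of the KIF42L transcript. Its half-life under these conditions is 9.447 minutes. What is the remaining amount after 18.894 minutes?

180 copies per cell

Elapsed time is 2 half-lives (18.894/9.447).
Each half-life halves the amount: 720 × (1/2)^2 = 720/4 = 180 copies per cell.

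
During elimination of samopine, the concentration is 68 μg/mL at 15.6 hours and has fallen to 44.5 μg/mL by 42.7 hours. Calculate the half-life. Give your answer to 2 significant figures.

44 hours

Over Δt = 42.7 − 15.6 = 27.1 hours, the level fell by a factor of 68/44.5 ≈ 1.5281.
n = log₂(1.5281) ≈ 0.61173 half-lives, so t½ = 27.1/0.61173 ≈ 44.301 hours.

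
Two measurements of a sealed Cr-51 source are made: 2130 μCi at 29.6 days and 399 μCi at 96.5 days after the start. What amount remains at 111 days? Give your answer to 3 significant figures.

278 μCi

Over Δt = 96.5 − 29.6 = 66.9 days, the level fell by a factor of 2130/399 ≈ 5.3383.
n = log₂(5.3383) ≈ 2.4164 half-lives, so t½ = 66.9/2.4164 ≈ 27.686 days.
From t = 96.5 to t = 111: 399 × (1/2)^((111−96.5)/27.686) ≈ 277.53 μCi.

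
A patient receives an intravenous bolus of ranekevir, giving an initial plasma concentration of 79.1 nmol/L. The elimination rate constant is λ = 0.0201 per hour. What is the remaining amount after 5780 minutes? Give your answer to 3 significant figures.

11.4 nmol/L

t½ = ln 2 / λ = 0.69315 / 0.0201 ≈ 34.485 hours.
Convert the elapsed time: 5780 minutes = 96.3333 hours.
Number of half-lives: n = 96.3333/34.485 ≈ 2.7935.
Remaining = 79.1 × (1/2)^2.7935 = 79.1 × 0.14424 ≈ 11.409 nmol/L.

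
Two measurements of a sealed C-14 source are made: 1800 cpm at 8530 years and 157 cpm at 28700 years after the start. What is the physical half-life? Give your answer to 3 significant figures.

Over Δt = 28700 − 8530 = 20170 years, the level fell by a factor of 1800/157 ≈ 11.465.
n = log₂(11.465) ≈ 3.5192 half-lives, so t½ = 20170/3.5192 ≈ 5731.5 years.

5730 years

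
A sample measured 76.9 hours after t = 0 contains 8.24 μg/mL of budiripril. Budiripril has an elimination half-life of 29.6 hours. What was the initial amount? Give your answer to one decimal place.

Number of half-lives elapsed: n = 76.9/29.6 ≈ 2.598.
A₀ = A × 2^n = 8.24 × 2^2.598 = 8.24 × 6.0544 ≈ 49.888 μg/mL.

49.9 μg/mL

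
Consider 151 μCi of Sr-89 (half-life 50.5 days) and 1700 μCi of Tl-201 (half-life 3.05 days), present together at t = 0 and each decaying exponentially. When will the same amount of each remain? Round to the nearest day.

11 days

Set 151·(1/2)^(t/50.5) = 1700·(1/2)^(t/3.05).
Taking log₂: log₂(151/1700) = t·(1/50.5 − 1/3.05).
log₂(0.088824) = -3.4929; 1/50.5 − 1/3.05 = -0.30807.
t = -3.4929 / -0.30807 ≈ 11.338 days.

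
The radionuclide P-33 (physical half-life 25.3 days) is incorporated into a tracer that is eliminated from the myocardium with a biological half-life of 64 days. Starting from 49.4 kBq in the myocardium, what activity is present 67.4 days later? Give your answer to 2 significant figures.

3.8 kBq

1/t_eff = 1/t_phys + 1/t_biol = 1/25.3 + 1/64 = 0.055151 per day.
t_eff = 25.3 × 64 / (25.3 + 64) ≈ 18.132 days.
Remaining = 49.4 × (1/2)^(67.4/18.132) = 49.4 × (1/2)^3.7172 ≈ 3.7562 kBq.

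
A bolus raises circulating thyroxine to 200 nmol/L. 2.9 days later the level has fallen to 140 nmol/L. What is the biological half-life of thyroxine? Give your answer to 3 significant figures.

5.64 days

A/A₀ = 140/200 ≈ 0.7.
n = log₂(1.4286) ≈ 0.51457 half-lives elapsed in 2.9 days.
t½ = 2.9/0.51457 ≈ 5.6357 days.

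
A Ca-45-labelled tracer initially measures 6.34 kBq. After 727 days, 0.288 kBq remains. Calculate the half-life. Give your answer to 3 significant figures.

163 days

A/A₀ = 0.288/6.34 ≈ 0.045426.
n = log₂(22.014) ≈ 4.4603 half-lives elapsed in 727 days.
t½ = 727/4.4603 ≈ 162.99 days.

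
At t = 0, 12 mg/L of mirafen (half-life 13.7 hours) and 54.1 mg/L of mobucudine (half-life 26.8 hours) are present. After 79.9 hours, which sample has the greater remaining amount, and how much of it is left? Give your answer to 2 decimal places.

mobucudine, 6.85 mg/L

mirafen: 12 × (1/2)^5.8321 ≈ 0.21064 mg/L.
mobucudine: 54.1 × (1/2)^2.9813 ≈ 6.8505 mg/L.
Mobucudine has more remaining, at ≈ 6.8505 mg/L.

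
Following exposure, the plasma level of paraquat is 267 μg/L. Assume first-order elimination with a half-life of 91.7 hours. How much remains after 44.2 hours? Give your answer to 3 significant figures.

Number of half-lives: n = 44.2/91.7 ≈ 0.48201.
Remaining = 267 × (1/2)^0.48201 = 267 × 0.71598 ≈ 191.17 μg/L.

191 μg/L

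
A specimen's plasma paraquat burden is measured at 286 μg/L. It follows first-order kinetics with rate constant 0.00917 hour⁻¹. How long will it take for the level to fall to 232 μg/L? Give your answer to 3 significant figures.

t½ = ln 2 / λ = 0.69315 / 0.00917 ≈ 75.589 hours.
Fraction remaining = 232/286 ≈ 0.81119.
n = log₂(286/232) = ln(1.2328)/ln 2 ≈ 0.30189 half-lives.
t = n × t½ = 0.30189 × 75.589 ≈ 22.819 hours.

22.8 hours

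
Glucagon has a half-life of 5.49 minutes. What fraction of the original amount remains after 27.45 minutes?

n = 27.45/5.49 ≈ 5 half-lives.
Fraction remaining = (1/2)^5 ≈ 0.03125.

0.03125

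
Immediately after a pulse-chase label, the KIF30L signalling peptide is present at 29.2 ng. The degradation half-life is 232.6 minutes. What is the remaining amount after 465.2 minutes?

7.3 ng

Elapsed time is 2 half-lives (465.2/232.6).
Each half-life halves the amount: 29.2 × (1/2)^2 = 29.2/4 = 7.3 ng.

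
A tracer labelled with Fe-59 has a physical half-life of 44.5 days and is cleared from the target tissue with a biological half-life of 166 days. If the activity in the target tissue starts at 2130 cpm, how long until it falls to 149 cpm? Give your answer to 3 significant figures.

1/t_eff = 1/t_phys + 1/t_biol = 1/44.5 + 1/166 = 0.028496 per day.
t_eff = 44.5 × 166 / (44.5 + 166) ≈ 35.093 days.
n = log₂(2130/149) ≈ 3.8375; t = 3.8375 × 35.093 ≈ 134.67 days.

135 days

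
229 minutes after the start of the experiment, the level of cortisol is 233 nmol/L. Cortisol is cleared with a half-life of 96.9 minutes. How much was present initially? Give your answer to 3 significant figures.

1200 nmol/L

Number of half-lives elapsed: n = 229/96.9 ≈ 2.3633.
A₀ = A × 2^n = 233 × 2^2.3633 = 233 × 5.1453 ≈ 1198.9 nmol/L.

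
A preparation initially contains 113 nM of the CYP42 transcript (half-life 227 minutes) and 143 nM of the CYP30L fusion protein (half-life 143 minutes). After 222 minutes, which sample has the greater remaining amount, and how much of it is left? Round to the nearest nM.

CYP42 transcript, 57 nM

CYP42 transcript: 113 × (1/2)^0.97797 ≈ 57.369 nM.
CYP30L fusion protein: 143 × (1/2)^1.5524 ≈ 48.753 nM.
CYP42 transcript has more remaining, at ≈ 57.369 nM.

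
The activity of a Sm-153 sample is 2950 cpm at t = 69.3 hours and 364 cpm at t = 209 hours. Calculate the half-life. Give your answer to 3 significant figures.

46.3 hours

Over Δt = 209 − 69.3 = 139.7 hours, the level fell by a factor of 2950/364 ≈ 8.1044.
n = log₂(8.1044) ≈ 3.0187 half-lives, so t½ = 139.7/3.0187 ≈ 46.278 hours.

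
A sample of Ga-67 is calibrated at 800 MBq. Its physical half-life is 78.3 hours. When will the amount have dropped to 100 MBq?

234.9 hours

100/800 = 1/8, so 3 half-lives have elapsed.
t = 3 × 78.3 = 234.9 hours.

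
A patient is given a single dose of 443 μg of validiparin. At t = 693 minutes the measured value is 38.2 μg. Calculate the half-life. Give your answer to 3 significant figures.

196 minutes

A/A₀ = 38.2/443 ≈ 0.08623.
n = log₂(11.597) ≈ 3.5357 half-lives elapsed in 693 minutes.
t½ = 693/3.5357 ≈ 196 minutes.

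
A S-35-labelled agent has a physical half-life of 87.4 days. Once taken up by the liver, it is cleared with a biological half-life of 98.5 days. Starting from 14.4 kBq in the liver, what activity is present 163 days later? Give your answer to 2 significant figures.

1.3 kBq

1/t_eff = 1/t_phys + 1/t_biol = 1/87.4 + 1/98.5 = 0.021594 per day.
t_eff = 87.4 × 98.5 / (87.4 + 98.5) ≈ 46.309 days.
Remaining = 14.4 × (1/2)^(163/46.309) = 14.4 × (1/2)^3.5198 ≈ 1.2554 kBq.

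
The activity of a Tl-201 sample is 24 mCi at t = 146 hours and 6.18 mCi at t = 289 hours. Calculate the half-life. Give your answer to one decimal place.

Over Δt = 289 − 146 = 143 hours, the level fell by a factor of 24/6.18 ≈ 3.8835.
n = log₂(3.8835) ≈ 1.9574 half-lives, so t½ = 143/1.9574 ≈ 73.058 hours.

73.1 hours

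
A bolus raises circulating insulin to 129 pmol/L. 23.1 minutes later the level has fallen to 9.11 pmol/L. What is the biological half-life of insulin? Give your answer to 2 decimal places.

6.04 minutes

A/A₀ = 9.11/129 ≈ 0.07062.
n = log₂(14.16) ≈ 3.8238 half-lives elapsed in 23.1 minutes.
t½ = 23.1/3.8238 ≈ 6.0411 minutes.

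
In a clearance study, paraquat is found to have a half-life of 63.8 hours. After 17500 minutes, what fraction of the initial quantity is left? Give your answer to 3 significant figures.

17500 minutes = 291.667 hours.
n = 291.667/63.8 ≈ 4.5716 half-lives.
Fraction remaining = (1/2)^4.5716 ≈ 0.042055.

0.0421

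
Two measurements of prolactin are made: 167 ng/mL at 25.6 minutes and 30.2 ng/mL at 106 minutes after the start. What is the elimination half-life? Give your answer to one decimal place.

Over Δt = 106 − 25.6 = 80.4 minutes, the level fell by a factor of 167/30.2 ≈ 5.5298.
n = log₂(5.5298) ≈ 2.4672 half-lives, so t½ = 80.4/2.4672 ≈ 32.587 minutes.

32.6 minutes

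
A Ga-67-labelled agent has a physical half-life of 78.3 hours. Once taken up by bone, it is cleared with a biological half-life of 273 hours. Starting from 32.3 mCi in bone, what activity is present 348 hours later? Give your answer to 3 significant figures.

1/t_eff = 1/t_phys + 1/t_biol = 1/78.3 + 1/273 = 0.016434 per hour.
t_eff = 78.3 × 273 / (78.3 + 273) ≈ 60.848 hours.
Remaining = 32.3 × (1/2)^(348/60.848) = 32.3 × (1/2)^5.7192 ≈ 0.61314 mCi.

0.613 mCi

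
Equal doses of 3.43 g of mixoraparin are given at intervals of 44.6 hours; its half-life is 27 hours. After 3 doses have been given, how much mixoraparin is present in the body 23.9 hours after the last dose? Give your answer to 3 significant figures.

2.64 g

The 3 doses were given 113.1, 68.5, 23.9 hours ago.
Total = 3.43·(1/2)^(113.1/27) + 3.43·(1/2)^(68.5/27) + 3.43·(1/2)^(23.9/27)
      = 0.18807 + 0.59098 + 1.8571 ≈ 2.6361 g.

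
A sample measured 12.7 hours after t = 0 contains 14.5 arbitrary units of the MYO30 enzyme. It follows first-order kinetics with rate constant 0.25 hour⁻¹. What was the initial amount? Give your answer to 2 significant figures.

t½ = ln 2 / k = 0.69315 / 0.25 ≈ 2.7726 hours.
Number of half-lives elapsed: n = 12.7/2.7726 ≈ 4.5806.
A₀ = A × 2^n = 14.5 × 2^4.5806 = 14.5 × 23.927 ≈ 346.94 arbitrary units.

350 arbitrary units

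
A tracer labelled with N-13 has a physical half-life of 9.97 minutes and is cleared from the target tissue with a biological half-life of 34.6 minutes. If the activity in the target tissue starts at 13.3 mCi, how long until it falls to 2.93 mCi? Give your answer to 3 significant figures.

1/t_eff = 1/t_phys + 1/t_biol = 1/9.97 + 1/34.6 = 0.1292 per minute.
t_eff = 9.97 × 34.6 / (9.97 + 34.6) ≈ 7.7398 minutes.
n = log₂(13.3/2.93) ≈ 2.1825; t = 2.1825 × 7.7398 ≈ 16.892 minutes.

16.9 minutes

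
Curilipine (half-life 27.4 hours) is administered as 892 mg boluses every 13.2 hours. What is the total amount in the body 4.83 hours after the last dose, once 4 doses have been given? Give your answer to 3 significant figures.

2050 mg

The 4 doses were given 44.43, 31.23, 18.03, 4.83 hours ago.
Total = 892·(1/2)^(44.43/27.4) + 892·(1/2)^(31.23/27.4) + 892·(1/2)^(18.03/27.4) + 892·(1/2)^(4.83/27.4)
      = 289.89 + 404.81 + 565.3 + 789.41 ≈ 2049.4 mg.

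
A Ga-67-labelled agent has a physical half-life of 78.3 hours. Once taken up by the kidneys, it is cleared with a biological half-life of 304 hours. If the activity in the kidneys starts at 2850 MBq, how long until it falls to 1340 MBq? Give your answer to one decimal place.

1/t_eff = 1/t_phys + 1/t_biol = 1/78.3 + 1/304 = 0.016061 per hour.
t_eff = 78.3 × 304 / (78.3 + 304) ≈ 62.263 hours.
n = log₂(2850/1340) ≈ 1.0887; t = 1.0887 × 62.263 ≈ 67.788 hours.

67.8 hours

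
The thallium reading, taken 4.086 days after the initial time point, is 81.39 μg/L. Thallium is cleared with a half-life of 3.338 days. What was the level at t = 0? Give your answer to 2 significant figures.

Number of half-lives elapsed: n = 4.086/3.338 ≈ 1.2241.
A₀ = A × 2^n = 81.39 × 2^1.2241 = 81.39 × 2.3361 ≈ 190.13 μg/L.

190 μg/L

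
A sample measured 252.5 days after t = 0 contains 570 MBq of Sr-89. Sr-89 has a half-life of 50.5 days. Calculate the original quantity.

Number of half-lives elapsed: n = 252.5/50.5 ≈ 5.
A₀ = A × 2^n = 570 × 2^5 = 570 × 32 ≈ 18240 MBq.

18240 MBq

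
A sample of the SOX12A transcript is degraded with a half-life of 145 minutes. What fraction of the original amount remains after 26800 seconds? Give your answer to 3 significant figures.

0.118

26800 seconds = 446.667 minutes.
n = 446.667/145 ≈ 3.0805 half-lives.
Fraction remaining = (1/2)^3.0805 ≈ 0.11822.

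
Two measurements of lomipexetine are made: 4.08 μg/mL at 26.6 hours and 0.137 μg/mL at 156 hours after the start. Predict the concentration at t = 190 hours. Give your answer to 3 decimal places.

Over Δt = 156 − 26.6 = 129.4 hours, the level fell by a factor of 4.08/0.137 ≈ 29.781.
n = log₂(29.781) ≈ 4.8963 half-lives, so t½ = 129.4/4.8963 ≈ 26.428 hours.
From t = 156 to t = 190: 0.137 × (1/2)^((190−156)/26.428) ≈ 0.056162 μg/mL.

0.056 μg/mL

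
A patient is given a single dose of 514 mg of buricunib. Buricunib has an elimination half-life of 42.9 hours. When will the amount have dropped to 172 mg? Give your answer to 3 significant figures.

Fraction remaining = 172/514 ≈ 0.33463.
n = log₂(514/172) = ln(2.9884)/ln 2 ≈ 1.5794 half-lives.
t = n × t½ = 1.5794 × 42.9 ≈ 67.755 hours.

67.8 hours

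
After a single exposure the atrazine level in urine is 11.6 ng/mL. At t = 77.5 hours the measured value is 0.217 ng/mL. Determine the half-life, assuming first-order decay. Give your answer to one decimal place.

A/A₀ = 0.217/11.6 ≈ 0.018707.
n = log₂(53.456) ≈ 5.7403 half-lives elapsed in 77.5 hours.
t½ = 77.5/5.7403 ≈ 13.501 hours.

13.5 hours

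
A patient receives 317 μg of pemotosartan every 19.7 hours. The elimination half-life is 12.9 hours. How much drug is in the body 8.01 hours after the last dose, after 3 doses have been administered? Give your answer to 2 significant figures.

300 μg

The 3 doses were given 47.41, 27.71, 8.01 hours ago.
Total = 317·(1/2)^(47.41/12.9) + 317·(1/2)^(27.71/12.9) + 317·(1/2)^(8.01/12.9)
      = 24.815 + 71.52 + 206.13 ≈ 302.46 μg.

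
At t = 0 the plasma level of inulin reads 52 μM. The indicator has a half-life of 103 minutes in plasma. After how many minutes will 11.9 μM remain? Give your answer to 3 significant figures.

Fraction remaining = 11.9/52 ≈ 0.22885.
n = log₂(52/11.9) = ln(4.3697)/ln 2 ≈ 2.1276 half-lives.
t = n × t½ = 2.1276 × 103 ≈ 219.14 minutes.

219 minutes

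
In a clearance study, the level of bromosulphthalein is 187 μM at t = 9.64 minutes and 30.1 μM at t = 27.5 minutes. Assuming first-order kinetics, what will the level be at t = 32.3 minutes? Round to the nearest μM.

18 μM

Over Δt = 27.5 − 9.64 = 17.86 minutes, the level fell by a factor of 187/30.1 ≈ 6.2126.
n = log₂(6.2126) ≈ 2.6352 half-lives, so t½ = 17.86/2.6352 ≈ 6.7775 minutes.
From t = 27.5 to t = 32.3: 30.1 × (1/2)^((32.3−27.5)/6.7775) ≈ 18.423 μM.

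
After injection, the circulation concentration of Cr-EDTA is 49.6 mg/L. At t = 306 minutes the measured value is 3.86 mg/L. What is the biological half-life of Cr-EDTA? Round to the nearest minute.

A/A₀ = 3.86/49.6 ≈ 0.077823.
n = log₂(12.85) ≈ 3.6837 half-lives elapsed in 306 minutes.
t½ = 306/3.6837 ≈ 83.069 minutes.

83 minutes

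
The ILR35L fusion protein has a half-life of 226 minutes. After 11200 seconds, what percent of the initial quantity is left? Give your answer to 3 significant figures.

11200 seconds = 186.667 minutes.
n = 186.667/226 ≈ 0.82596 half-lives.
Fraction remaining = (1/2)^0.82596 ≈ 0.56411, i.e. 56.411%.

56.4%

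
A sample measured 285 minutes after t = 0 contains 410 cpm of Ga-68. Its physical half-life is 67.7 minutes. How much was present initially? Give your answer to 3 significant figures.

Number of half-lives elapsed: n = 285/67.7 ≈ 4.2097.
A₀ = A × 2^n = 410 × 2^4.2097 = 410 × 18.504 ≈ 7586.6 cpm.

7590 cpm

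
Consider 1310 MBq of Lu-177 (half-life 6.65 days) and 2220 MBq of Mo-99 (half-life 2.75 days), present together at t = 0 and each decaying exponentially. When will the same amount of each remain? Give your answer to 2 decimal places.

Set 1310·(1/2)^(t/6.65) = 2220·(1/2)^(t/2.75).
Taking log₂: log₂(1310/2220) = t·(1/6.65 − 1/2.75).
log₂(0.59009) = -0.76099; 1/6.65 − 1/2.75 = -0.21326.
t = -0.76099 / -0.21326 ≈ 3.5684 days.

3.57 days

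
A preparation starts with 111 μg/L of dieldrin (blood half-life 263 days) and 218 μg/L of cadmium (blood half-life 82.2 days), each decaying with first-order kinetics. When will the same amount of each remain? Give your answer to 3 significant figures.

116 days

Set 111·(1/2)^(t/263) = 218·(1/2)^(t/82.2).
Taking log₂: log₂(111/218) = t·(1/263 − 1/82.2).
log₂(0.50917) = -0.97377; 1/263 − 1/82.2 = -0.0083632.
t = -0.97377 / -0.0083632 ≈ 116.44 days.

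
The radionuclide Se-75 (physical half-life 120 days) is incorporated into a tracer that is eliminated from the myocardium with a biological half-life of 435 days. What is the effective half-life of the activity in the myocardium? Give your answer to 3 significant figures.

94.1 days

1/t_eff = 1/t_phys + 1/t_biol = 1/120 + 1/435 = 0.010632 per day.
t_eff = 120 × 435 / (120 + 435) ≈ 94.054 days.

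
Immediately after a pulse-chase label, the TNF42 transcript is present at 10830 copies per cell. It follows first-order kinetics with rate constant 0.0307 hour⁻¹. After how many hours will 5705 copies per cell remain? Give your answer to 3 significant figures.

t½ = ln 2 / k = 0.69315 / 0.0307 ≈ 22.578 hours.
Fraction remaining = 5705/10830 ≈ 0.52678.
n = log₂(10830/5705) = ln(1.8983)/ln 2 ≈ 0.92473 half-lives.
t = n × t½ = 0.92473 × 22.578 ≈ 20.879 hours.

20.9 hours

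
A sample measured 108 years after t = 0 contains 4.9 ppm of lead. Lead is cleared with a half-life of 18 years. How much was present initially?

313.6 ppm

Number of half-lives elapsed: n = 108/18 ≈ 6.
A₀ = A × 2^n = 4.9 × 2^6 = 4.9 × 64 ≈ 313.6 ppm.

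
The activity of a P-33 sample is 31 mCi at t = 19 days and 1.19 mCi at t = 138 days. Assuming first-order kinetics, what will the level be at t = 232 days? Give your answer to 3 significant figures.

Over Δt = 138 − 19 = 119 days, the level fell by a factor of 31/1.19 ≈ 26.05.
n = log₂(26.05) ≈ 4.7032 half-lives, so t½ = 119/4.7032 ≈ 25.302 days.
From t = 138 to t = 232: 1.19 × (1/2)^((232−138)/25.302) ≈ 0.090609 mCi.

0.0906 mCi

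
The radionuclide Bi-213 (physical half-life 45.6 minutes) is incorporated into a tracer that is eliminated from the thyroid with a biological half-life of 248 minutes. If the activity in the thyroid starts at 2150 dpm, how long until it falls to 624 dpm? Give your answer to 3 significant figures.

68.7 minutes

1/t_eff = 1/t_phys + 1/t_biol = 1/45.6 + 1/248 = 0.025962 per minute.
t_eff = 45.6 × 248 / (45.6 + 248) ≈ 38.518 minutes.
n = log₂(2150/624) ≈ 1.7847; t = 1.7847 × 38.518 ≈ 68.743 minutes.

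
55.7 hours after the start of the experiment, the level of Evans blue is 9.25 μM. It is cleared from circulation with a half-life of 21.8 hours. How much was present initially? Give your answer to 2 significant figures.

54 μM

Number of half-lives elapsed: n = 55.7/21.8 ≈ 2.555.
A₀ = A × 2^n = 9.25 × 2^2.555 = 9.25 × 5.8769 ≈ 54.361 μM.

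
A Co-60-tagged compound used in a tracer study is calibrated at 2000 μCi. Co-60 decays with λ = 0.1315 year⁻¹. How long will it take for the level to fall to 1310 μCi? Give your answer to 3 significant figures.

3.22 years

t½ = ln 2 / λ = 0.69315 / 0.1315 ≈ 5.2711 years.
Fraction remaining = 1310/2000 ≈ 0.655.
n = log₂(2000/1310) = ln(1.5267)/ln 2 ≈ 0.61043 half-lives.
t = n × t½ = 0.61043 × 5.2711 ≈ 3.2176 years.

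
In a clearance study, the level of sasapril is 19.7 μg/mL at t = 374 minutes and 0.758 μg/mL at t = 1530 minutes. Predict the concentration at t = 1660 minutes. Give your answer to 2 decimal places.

Over Δt = 1530 − 374 = 1156 minutes, the level fell by a factor of 19.7/0.758 ≈ 25.989.
n = log₂(25.989) ≈ 4.6999 half-lives, so t½ = 1156/4.6999 ≈ 245.97 minutes.
From t = 1530 to t = 1660: 0.758 × (1/2)^((1660−1530)/245.97) ≈ 0.52549 μg/mL.

0.53 μg/mL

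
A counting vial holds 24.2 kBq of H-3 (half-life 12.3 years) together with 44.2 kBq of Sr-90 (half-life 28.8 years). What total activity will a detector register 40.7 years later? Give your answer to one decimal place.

19.0 kBq

H-3: 24.2 × (1/2)^(40.7/12.3) = 24.2 × (1/2)^3.3089 ≈ 2.4419 kBq.
Sr-90: 44.2 × (1/2)^(40.7/28.8) = 44.2 × (1/2)^1.4132 ≈ 16.596 kBq.
Total = 2.4419 + 16.596 ≈ 19.038 kBq.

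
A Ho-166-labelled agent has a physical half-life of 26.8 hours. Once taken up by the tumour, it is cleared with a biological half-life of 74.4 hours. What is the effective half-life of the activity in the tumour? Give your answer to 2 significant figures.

1/t_eff = 1/t_phys + 1/t_biol = 1/26.8 + 1/74.4 = 0.050754 per hour.
t_eff = 26.8 × 74.4 / (26.8 + 74.4) ≈ 19.703 hours.

20 hours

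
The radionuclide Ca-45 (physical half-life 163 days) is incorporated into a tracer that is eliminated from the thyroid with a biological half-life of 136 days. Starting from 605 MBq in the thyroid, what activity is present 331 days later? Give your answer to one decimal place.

1/t_eff = 1/t_phys + 1/t_biol = 1/163 + 1/136 = 0.013488 per day.
t_eff = 163 × 136 / (163 + 136) ≈ 74.14 days.
Remaining = 605 × (1/2)^(331/74.14) = 605 × (1/2)^4.4645 ≈ 27.404 MBq.

27.4 MBq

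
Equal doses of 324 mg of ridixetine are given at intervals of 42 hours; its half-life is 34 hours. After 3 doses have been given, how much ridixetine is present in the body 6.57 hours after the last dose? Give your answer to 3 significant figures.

The 3 doses were given 90.57, 48.57, 6.57 hours ago.
Total = 324·(1/2)^(90.57/34) + 324·(1/2)^(48.57/34) + 324·(1/2)^(6.57/34)
      = 51.127 + 120.37 + 283.38 ≈ 454.88 mg.

455 mg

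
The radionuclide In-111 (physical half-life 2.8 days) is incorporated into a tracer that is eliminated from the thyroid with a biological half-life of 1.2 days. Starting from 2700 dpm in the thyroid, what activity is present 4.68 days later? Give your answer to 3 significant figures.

56.8 dpm

1/t_eff = 1/t_phys + 1/t_biol = 1/2.8 + 1/1.2 = 1.1905 per day.
t_eff = 2.8 × 1.2 / (2.8 + 1.2) ≈ 0.84 days.
Remaining = 2700 × (1/2)^(4.68/0.84) = 2700 × (1/2)^5.5714 ≈ 56.78 dpm.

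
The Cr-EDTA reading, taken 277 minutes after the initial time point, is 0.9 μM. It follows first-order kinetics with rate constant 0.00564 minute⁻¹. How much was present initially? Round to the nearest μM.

4 μM

t½ = ln 2 / λ = 0.69315 / 0.00564 ≈ 122.9 minutes.
Number of half-lives elapsed: n = 277/122.9 ≈ 2.2539.
A₀ = A × 2^n = 0.9 × 2^2.2539 = 0.9 × 4.7697 ≈ 4.2927 μM.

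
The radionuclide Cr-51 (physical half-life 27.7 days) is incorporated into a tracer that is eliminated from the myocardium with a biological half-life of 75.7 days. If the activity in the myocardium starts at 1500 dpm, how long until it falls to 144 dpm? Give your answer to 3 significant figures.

68.6 days

1/t_eff = 1/t_phys + 1/t_biol = 1/27.7 + 1/75.7 = 0.049311 per day.
t_eff = 27.7 × 75.7 / (27.7 + 75.7) ≈ 20.279 days.
n = log₂(1500/144) ≈ 3.3808; t = 3.3808 × 20.279 ≈ 68.561 days.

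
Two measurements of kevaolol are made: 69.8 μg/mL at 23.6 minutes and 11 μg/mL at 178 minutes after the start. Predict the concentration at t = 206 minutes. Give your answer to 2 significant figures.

Over Δt = 178 − 23.6 = 154.4 minutes, the level fell by a factor of 69.8/11 ≈ 6.3455.
n = log₂(6.3455) ≈ 2.6657 half-lives, so t½ = 154.4/2.6657 ≈ 57.92 minutes.
From t = 178 to t = 206: 11 × (1/2)^((206−178)/57.92) ≈ 7.8681 μg/mL.

7.9 μg/mL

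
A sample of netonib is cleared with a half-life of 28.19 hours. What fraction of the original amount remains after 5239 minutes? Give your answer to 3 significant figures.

5239 minutes = 87.3167 hours.
n = 87.3167/28.19 ≈ 3.0974 half-lives.
Fraction remaining = (1/2)^3.0974 ≈ 0.11684.

0.117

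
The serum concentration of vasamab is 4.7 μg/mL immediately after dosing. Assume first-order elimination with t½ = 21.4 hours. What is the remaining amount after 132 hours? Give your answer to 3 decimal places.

Number of half-lives: n = 132/21.4 ≈ 6.1682.
Remaining = 4.7 × (1/2)^6.1682 = 4.7 × 0.013905 ≈ 0.065355 μg/mL.

0.065 μg/mL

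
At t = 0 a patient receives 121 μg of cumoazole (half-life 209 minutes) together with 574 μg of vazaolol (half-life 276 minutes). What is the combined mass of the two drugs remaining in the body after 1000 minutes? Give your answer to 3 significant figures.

cumoazole: 121 × (1/2)^(1000/209) = 121 × (1/2)^4.7847 ≈ 4.3899 μg.
vazaolol: 574 × (1/2)^(1000/276) = 574 × (1/2)^3.6232 ≈ 46.583 μg.
Total = 4.3899 + 46.583 ≈ 50.972 μg.

51.0 μg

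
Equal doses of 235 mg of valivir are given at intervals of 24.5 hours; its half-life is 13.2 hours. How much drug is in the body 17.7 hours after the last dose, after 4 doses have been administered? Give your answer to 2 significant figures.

The 4 doses were given 91.2, 66.7, 42.2, 17.7 hours ago.
Total = 235·(1/2)^(91.2/13.2) + 235·(1/2)^(66.7/13.2) + 235·(1/2)^(42.2/13.2) + 235·(1/2)^(17.7/13.2)
      = 1.9553 + 7.0787 + 25.626 + 92.771 ≈ 127.43 mg.

130 mg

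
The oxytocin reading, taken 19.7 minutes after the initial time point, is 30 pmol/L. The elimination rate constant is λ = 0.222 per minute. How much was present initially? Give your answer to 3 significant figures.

t½ = ln 2 / λ = 0.69315 / 0.222 ≈ 3.1223 minutes.
Number of half-lives elapsed: n = 19.7/3.1223 ≈ 6.3095.
A₀ = A × 2^n = 30 × 2^6.3095 = 30 × 79.313 ≈ 2379.4 pmol/L.

2380 pmol/L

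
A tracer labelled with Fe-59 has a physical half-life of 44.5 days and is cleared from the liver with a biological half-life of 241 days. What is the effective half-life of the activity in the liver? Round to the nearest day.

1/t_eff = 1/t_phys + 1/t_biol = 1/44.5 + 1/241 = 0.026621 per day.
t_eff = 44.5 × 241 / (44.5 + 241) ≈ 37.564 days.

38 days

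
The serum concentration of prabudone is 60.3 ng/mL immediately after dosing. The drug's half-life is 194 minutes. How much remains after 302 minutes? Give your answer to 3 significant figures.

Number of half-lives: n = 302/194 ≈ 1.5567.
Remaining = 60.3 × (1/2)^1.5567 = 60.3 × 0.33993 ≈ 20.498 ng/mL.

20.5 ng/mL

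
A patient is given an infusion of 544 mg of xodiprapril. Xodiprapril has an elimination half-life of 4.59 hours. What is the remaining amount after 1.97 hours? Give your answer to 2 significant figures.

Number of half-lives: n = 1.97/4.59 ≈ 0.42919.
Remaining = 544 × (1/2)^0.42919 = 544 × 0.74268 ≈ 404.02 mg.

400 mg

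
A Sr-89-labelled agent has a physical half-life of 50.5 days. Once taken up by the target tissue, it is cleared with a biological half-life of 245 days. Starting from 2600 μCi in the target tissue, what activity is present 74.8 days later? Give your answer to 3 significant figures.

1/t_eff = 1/t_phys + 1/t_biol = 1/50.5 + 1/245 = 0.023884 per day.
t_eff = 50.5 × 245 / (50.5 + 245) ≈ 41.87 days.
Remaining = 2600 × (1/2)^(74.8/41.87) = 2600 × (1/2)^1.7865 ≈ 753.68 μCi.

754 μCi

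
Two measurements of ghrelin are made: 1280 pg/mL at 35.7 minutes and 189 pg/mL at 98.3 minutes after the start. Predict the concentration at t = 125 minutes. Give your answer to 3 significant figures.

83.6 pg/mL

Over Δt = 98.3 − 35.7 = 62.6 minutes, the level fell by a factor of 1280/189 ≈ 6.7725.
n = log₂(6.7725) ≈ 2.7597 half-lives, so t½ = 62.6/2.7597 ≈ 22.684 minutes.
From t = 98.3 to t = 125: 189 × (1/2)^((125−98.3)/22.684) ≈ 83.586 pg/mL.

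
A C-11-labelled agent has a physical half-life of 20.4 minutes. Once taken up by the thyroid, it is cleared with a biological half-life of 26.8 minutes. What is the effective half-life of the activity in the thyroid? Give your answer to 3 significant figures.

1/t_eff = 1/t_phys + 1/t_biol = 1/20.4 + 1/26.8 = 0.086333 per minute.
t_eff = 20.4 × 26.8 / (20.4 + 26.8) ≈ 11.583 minutes.

11.6 minutes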